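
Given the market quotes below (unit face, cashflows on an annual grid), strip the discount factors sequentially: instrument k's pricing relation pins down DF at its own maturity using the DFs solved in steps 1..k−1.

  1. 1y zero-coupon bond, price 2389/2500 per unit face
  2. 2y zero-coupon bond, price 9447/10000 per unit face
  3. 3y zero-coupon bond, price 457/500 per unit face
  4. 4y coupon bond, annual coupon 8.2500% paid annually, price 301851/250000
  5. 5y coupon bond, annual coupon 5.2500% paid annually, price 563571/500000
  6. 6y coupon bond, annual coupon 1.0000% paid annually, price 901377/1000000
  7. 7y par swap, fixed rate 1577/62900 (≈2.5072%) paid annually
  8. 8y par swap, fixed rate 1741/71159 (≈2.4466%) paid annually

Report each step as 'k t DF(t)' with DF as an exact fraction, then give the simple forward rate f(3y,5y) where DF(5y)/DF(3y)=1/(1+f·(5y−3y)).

1 1 2389/2500
2 2 9447/10000
3 3 457/500
4 4 9009/10000
5 5 1107/1250
6 6 8469/10000
7 7 8423/10000
8 8 8259/10000
f(3y,5y) = ((457/500)/(1107/1250) − 1)/(2) = 71/4428 ≈ 1.6034%

step 1 [1y] zero: DF = P = 2389/2500 ≈ 0.955600
step 2 [2y] zero: DF = P = 9447/10000 ≈ 0.944700
step 3 [3y] zero: DF = P = 457/500 ≈ 0.914000
step 4 [4y] bond c/1=33/400: DF=(301851/250000 − 33/400·(0.955600+0.944700+0.914000))/(1+33/400) = 9009/10000 ≈ 0.900900
step 5 [5y] bond c/1=21/400: DF=(563571/500000 − 21/400·(0.955600+0.944700+0.914000+0.900900))/(1+21/400) = 1107/1250 ≈ 0.885600
step 6 [6y] bond c/1=1/100: DF=(901377/1000000 − 1/100·(0.955600+0.944700+0.914000+0.900900+0.885600))/(1+1/100) = 8469/10000 ≈ 0.846900
step 7 [7y] swap r/1=1577/62900: DF=(1 − 1577/62900·(0.955600+0.944700+0.914000+0.900900+0.885600+0.846900))/(1+1577/62900) = 8423/10000 ≈ 0.842300
step 8 [8y] swap r/1=1741/71159: DF=(1 − 1741/71159·(0.955600+0.944700+0.914000+0.900900+0.885600+0.846900+0.842300))/(1+1741/71159) = 8259/10000 ≈ 0.825900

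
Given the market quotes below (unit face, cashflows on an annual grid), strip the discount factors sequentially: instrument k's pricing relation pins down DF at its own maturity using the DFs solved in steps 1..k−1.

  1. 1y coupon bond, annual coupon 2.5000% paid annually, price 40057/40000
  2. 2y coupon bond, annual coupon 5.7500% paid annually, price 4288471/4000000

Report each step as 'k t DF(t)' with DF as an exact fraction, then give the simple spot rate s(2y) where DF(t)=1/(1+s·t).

1 1 977/1000
2 2 9607/10000
s(2y) = (1/(9607/10000) − 1)/(2) = 393/19214 ≈ 2.0454%

step 1 [1y] bond c/1=1/40: DF=(40057/40000 − 1/40·(0))/(1+1/40) = 977/1000 ≈ 0.977000
step 2 [2y] bond c/1=23/400: DF=(4288471/4000000 − 23/400·(0.977000))/(1+23/400) = 9607/10000 ≈ 0.960700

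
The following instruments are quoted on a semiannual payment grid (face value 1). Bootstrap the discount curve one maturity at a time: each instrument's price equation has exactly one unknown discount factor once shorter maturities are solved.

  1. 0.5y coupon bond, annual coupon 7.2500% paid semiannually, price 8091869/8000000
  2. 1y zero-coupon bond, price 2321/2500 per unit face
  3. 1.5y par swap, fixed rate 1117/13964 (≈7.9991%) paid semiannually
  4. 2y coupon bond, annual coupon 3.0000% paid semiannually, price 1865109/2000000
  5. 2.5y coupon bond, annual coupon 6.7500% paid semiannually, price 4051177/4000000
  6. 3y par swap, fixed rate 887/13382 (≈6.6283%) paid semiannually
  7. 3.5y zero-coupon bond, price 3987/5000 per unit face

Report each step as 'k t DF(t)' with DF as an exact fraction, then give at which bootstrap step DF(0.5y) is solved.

1 1/2 9761/10000
2 1 2321/2500
3 3/2 8883/10000
4 2 351/400
5 5/2 8599/10000
6 3 4113/5000
7 7/2 3987/5000
DF(0.5y) is solved at step 1

step 1 [0.5y] bond c/2=29/800: DF=(8091869/8000000 − 29/800·(0))/(1+29/800) = 9761/10000 ≈ 0.976100
step 2 [1y] zero: DF = P = 2321/2500 ≈ 0.928400
step 3 [1.5y] swap r/2=1117/27928: DF=(1 − 1117/27928·(0.976100+0.928400))/(1+1117/27928) = 8883/10000 ≈ 0.888300
step 4 [2y] bond c/2=3/200: DF=(1865109/2000000 − 3/200·(0.976100+0.928400+0.888300))/(1+3/200) = 351/400 ≈ 0.877500
step 5 [2.5y] bond c/2=27/800: DF=(4051177/4000000 − 27/800·(0.976100+0.928400+0.888300+0.877500))/(1+27/800) = 8599/10000 ≈ 0.859900
step 6 [3y] swap r/2=887/26764: DF=(1 − 887/26764·(0.976100+0.928400+0.888300+0.877500+0.859900))/(1+887/26764) = 4113/5000 ≈ 0.822600
step 7 [3.5y] zero: DF = P = 3987/5000 ≈ 0.797400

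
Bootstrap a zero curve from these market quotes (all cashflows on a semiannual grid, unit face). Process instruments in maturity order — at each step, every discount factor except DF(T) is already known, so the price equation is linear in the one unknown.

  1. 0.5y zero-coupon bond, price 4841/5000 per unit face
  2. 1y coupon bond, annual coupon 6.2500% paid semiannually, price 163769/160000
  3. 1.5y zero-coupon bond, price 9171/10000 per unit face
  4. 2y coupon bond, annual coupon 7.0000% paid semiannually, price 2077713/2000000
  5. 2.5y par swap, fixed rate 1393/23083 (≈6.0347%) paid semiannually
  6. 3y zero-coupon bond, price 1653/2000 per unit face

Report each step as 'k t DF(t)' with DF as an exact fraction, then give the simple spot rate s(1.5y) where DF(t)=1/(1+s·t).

1 1/2 4841/5000
2 1 602/625
3 3/2 9171/10000
4 2 4537/5000
5 5/2 8607/10000
6 3 1653/2000
s(1.5y) = (1/(9171/10000) − 1)/(3/2) = 1658/27513 ≈ 6.0262%

step 1 [0.5y] zero: DF = P = 4841/5000 ≈ 0.968200
step 2 [1y] bond c/2=1/32: DF=(163769/160000 − 1/32·(0.968200))/(1+1/32) = 602/625 ≈ 0.963200
step 3 [1.5y] zero: DF = P = 9171/10000 ≈ 0.917100
step 4 [2y] bond c/2=7/200: DF=(2077713/2000000 − 7/200·(0.968200+0.963200+0.917100))/(1+7/200) = 4537/5000 ≈ 0.907400
step 5 [2.5y] swap r/2=1393/46166: DF=(1 − 1393/46166·(0.968200+0.963200+0.917100+0.907400))/(1+1393/46166) = 8607/10000 ≈ 0.860700
step 6 [3y] zero: DF = P = 1653/2000 ≈ 0.826500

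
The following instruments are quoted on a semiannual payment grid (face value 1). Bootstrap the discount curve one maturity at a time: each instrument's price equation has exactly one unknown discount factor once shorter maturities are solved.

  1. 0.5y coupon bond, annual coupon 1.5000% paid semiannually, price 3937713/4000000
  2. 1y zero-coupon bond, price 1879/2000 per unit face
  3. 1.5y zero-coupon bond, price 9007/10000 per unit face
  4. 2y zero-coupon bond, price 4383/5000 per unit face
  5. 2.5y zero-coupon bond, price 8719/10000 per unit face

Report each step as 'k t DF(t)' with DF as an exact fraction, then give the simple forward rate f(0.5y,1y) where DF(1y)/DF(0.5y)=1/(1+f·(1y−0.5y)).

step 1 [0.5y] bond c/2=3/400: DF=(3937713/4000000 − 3/400·(0))/(1+3/400) = 9771/10000 ≈ 0.977100
step 2 [1y] zero: DF = P = 1879/2000 ≈ 0.939500
step 3 [1.5y] zero: DF = P = 9007/10000 ≈ 0.900700
step 4 [2y] zero: DF = P = 4383/5000 ≈ 0.876600
step 5 [2.5y] zero: DF = P = 8719/10000 ≈ 0.871900

1 1/2 9771/10000
2 1 1879/2000
3 3/2 9007/10000
4 2 4383/5000
5 5/2 8719/10000
f(0.5y,1y) = ((9771/10000)/(1879/2000) − 1)/(1/2) = 752/9395 ≈ 8.0043%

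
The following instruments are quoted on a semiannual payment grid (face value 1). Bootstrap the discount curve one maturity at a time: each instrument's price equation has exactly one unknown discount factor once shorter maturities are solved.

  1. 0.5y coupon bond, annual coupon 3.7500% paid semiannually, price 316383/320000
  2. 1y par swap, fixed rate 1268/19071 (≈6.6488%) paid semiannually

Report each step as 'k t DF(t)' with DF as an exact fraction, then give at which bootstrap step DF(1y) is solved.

1 1/2 1941/2000
2 1 4683/5000
DF(1y) is solved at step 2

step 1 [0.5y] bond c/2=3/160: DF=(316383/320000 − 3/160·(0))/(1+3/160) = 1941/2000 ≈ 0.970500
step 2 [1y] swap r/2=634/19071: DF=(1 − 634/19071·(0.970500))/(1+634/19071) = 4683/5000 ≈ 0.936600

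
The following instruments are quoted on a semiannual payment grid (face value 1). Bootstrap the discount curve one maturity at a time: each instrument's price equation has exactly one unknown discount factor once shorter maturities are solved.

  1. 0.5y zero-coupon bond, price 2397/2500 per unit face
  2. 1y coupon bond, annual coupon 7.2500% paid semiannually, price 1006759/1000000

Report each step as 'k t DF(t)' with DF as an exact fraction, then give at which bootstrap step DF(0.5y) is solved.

step 1 [0.5y] zero: DF = P = 2397/2500 ≈ 0.958800
step 2 [1y] bond c/2=29/800: DF=(1006759/1000000 − 29/800·(0.958800))/(1+29/800) = 469/500 ≈ 0.938000

1 1/2 2397/2500
2 1 469/500
DF(0.5y) is solved at step 1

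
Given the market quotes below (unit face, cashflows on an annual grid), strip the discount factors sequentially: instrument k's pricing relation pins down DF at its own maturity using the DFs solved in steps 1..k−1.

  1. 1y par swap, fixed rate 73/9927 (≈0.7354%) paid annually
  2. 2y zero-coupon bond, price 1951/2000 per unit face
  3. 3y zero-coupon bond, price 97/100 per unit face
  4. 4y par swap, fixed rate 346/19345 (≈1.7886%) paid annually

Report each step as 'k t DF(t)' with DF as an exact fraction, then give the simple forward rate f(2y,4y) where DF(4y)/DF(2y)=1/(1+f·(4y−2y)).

step 1 [1y] swap r/1=73/9927: DF=(1 − 73/9927·(0))/(1+73/9927) = 9927/10000 ≈ 0.992700
step 2 [2y] zero: DF = P = 1951/2000 ≈ 0.975500
step 3 [3y] zero: DF = P = 97/100 ≈ 0.970000
step 4 [4y] swap r/1=346/19345: DF=(1 − 346/19345·(0.992700+0.975500+0.970000))/(1+346/19345) = 2327/2500 ≈ 0.930800

1 1 9927/10000
2 2 1951/2000
3 3 97/100
4 4 2327/2500
f(2y,4y) = ((1951/2000)/(2327/2500) − 1)/(2) = 447/18616 ≈ 2.4012%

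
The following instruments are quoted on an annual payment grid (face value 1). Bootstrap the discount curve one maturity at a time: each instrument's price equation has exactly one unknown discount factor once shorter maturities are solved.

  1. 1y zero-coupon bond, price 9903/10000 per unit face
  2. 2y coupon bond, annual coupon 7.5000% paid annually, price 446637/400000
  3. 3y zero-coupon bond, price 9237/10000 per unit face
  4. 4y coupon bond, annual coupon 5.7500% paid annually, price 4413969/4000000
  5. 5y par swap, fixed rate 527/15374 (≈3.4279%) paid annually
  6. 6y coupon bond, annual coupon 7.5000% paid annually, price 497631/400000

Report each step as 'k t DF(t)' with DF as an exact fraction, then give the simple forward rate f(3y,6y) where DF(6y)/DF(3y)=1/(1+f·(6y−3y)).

step 1 [1y] zero: DF = P = 9903/10000 ≈ 0.990300
step 2 [2y] bond c/1=3/40: DF=(446637/400000 − 3/40·(0.990300))/(1+3/40) = 606/625 ≈ 0.969600
step 3 [3y] zero: DF = P = 9237/10000 ≈ 0.923700
step 4 [4y] bond c/1=23/400: DF=(4413969/4000000 − 23/400·(0.990300+0.969600+0.923700))/(1+23/400) = 8867/10000 ≈ 0.886700
step 5 [5y] swap r/1=527/15374: DF=(1 − 527/15374·(0.990300+0.969600+0.923700+0.886700))/(1+527/15374) = 8419/10000 ≈ 0.841900
step 6 [6y] bond c/1=3/40: DF=(497631/400000 − 3/40·(0.990300+0.969600+0.923700+0.886700+0.841900))/(1+3/40) = 1671/2000 ≈ 0.835500

1 1 9903/10000
2 2 606/625
3 3 9237/10000
4 4 8867/10000
5 5 8419/10000
6 6 1671/2000
f(3y,6y) = ((9237/10000)/(1671/2000) − 1)/(3) = 98/2785 ≈ 3.5189%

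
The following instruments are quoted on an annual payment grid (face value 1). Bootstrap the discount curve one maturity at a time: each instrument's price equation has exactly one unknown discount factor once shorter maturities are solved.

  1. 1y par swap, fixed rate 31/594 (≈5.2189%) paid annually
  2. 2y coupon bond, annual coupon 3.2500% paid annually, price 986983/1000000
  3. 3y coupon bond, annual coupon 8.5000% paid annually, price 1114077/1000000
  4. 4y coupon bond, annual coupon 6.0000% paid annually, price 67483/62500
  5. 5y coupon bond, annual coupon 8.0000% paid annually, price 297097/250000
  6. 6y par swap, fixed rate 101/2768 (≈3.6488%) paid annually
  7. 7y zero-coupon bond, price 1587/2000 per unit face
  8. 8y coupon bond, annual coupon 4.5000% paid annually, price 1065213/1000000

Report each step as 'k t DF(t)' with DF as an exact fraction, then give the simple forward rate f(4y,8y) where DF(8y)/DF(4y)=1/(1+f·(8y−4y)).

step 1 [1y] swap r/1=31/594: DF=(1 − 31/594·(0))/(1+31/594) = 594/625 ≈ 0.950400
step 2 [2y] bond c/1=13/400: DF=(986983/1000000 − 13/400·(0.950400))/(1+13/400) = 463/500 ≈ 0.926000
step 3 [3y] bond c/1=17/200: DF=(1114077/1000000 − 17/200·(0.950400+0.926000))/(1+17/200) = 4399/5000 ≈ 0.879800
step 4 [4y] bond c/1=3/50: DF=(67483/62500 − 3/50·(0.950400+0.926000+0.879800))/(1+3/50) = 4313/5000 ≈ 0.862600
step 5 [5y] bond c/1=2/25: DF=(297097/250000 − 2/25·(0.950400+0.926000+0.879800+0.862600))/(1+2/25) = 8323/10000 ≈ 0.832300
step 6 [6y] swap r/1=101/2768: DF=(1 − 101/2768·(0.950400+0.926000+0.879800+0.862600+0.832300))/(1+101/2768) = 8081/10000 ≈ 0.808100
step 7 [7y] zero: DF = P = 1587/2000 ≈ 0.793500
step 8 [8y] bond c/1=9/200: DF=(1065213/1000000 − 9/200·(0.950400+0.926000+0.879800+0.862600+0.832300+0.808100+0.793500))/(1+9/200) = 7587/10000 ≈ 0.758700

1 1 594/625
2 2 463/500
3 3 4399/5000
4 4 4313/5000
5 5 8323/10000
6 6 8081/10000
7 7 1587/2000
8 8 7587/10000
f(4y,8y) = ((4313/5000)/(7587/10000) − 1)/(4) = 1039/30348 ≈ 3.4236%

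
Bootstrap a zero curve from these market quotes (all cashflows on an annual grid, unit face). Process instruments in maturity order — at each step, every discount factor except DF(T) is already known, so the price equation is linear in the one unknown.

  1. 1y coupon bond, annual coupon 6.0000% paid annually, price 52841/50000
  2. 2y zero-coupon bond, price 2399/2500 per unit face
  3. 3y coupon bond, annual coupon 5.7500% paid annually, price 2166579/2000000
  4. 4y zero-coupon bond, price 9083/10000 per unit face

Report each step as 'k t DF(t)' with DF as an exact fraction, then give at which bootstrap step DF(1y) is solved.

1 1 997/1000
2 2 2399/2500
3 3 459/500
4 4 9083/10000
DF(1y) is solved at step 1

step 1 [1y] bond c/1=3/50: DF=(52841/50000 − 3/50·(0))/(1+3/50) = 997/1000 ≈ 0.997000
step 2 [2y] zero: DF = P = 2399/2500 ≈ 0.959600
step 3 [3y] bond c/1=23/400: DF=(2166579/2000000 − 23/400·(0.997000+0.959600))/(1+23/400) = 459/500 ≈ 0.918000
step 4 [4y] zero: DF = P = 9083/10000 ≈ 0.908300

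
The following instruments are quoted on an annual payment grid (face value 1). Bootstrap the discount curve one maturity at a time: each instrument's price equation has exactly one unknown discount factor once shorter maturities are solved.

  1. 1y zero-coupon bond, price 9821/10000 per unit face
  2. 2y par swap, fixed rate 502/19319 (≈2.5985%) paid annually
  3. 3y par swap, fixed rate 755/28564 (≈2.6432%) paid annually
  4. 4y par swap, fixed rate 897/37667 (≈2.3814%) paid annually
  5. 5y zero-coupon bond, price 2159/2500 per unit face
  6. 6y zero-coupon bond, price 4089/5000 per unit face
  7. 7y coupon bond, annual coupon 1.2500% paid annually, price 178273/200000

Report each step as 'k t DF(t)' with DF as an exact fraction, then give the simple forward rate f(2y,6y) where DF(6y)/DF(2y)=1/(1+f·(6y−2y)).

step 1 [1y] zero: DF = P = 9821/10000 ≈ 0.982100
step 2 [2y] swap r/1=502/19319: DF=(1 − 502/19319·(0.982100))/(1+502/19319) = 4749/5000 ≈ 0.949800
step 3 [3y] swap r/1=755/28564: DF=(1 − 755/28564·(0.982100+0.949800))/(1+755/28564) = 1849/2000 ≈ 0.924500
step 4 [4y] swap r/1=897/37667: DF=(1 − 897/37667·(0.982100+0.949800+0.924500))/(1+897/37667) = 9103/10000 ≈ 0.910300
step 5 [5y] zero: DF = P = 2159/2500 ≈ 0.863600
step 6 [6y] zero: DF = P = 4089/5000 ≈ 0.817800
step 7 [7y] bond c/1=1/80: DF=(178273/200000 − 1/80·(0.982100+0.949800+0.924500+0.910300+0.863600+0.817800))/(1+1/80) = 8131/10000 ≈ 0.813100

1 1 9821/10000
2 2 4749/5000
3 3 1849/2000
4 4 9103/10000
5 5 2159/2500
6 6 4089/5000
7 7 8131/10000
f(2y,6y) = ((4749/5000)/(4089/5000) − 1)/(4) = 55/1363 ≈ 4.0352%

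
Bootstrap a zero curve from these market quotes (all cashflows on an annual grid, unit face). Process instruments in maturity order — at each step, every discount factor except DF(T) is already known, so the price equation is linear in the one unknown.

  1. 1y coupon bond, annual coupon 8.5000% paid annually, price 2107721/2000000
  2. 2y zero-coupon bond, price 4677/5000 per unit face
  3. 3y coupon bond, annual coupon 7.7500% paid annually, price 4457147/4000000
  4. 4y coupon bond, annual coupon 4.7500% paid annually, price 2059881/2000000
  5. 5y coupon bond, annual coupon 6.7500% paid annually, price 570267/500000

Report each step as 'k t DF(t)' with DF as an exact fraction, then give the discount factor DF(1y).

step 1 [1y] bond c/1=17/200: DF=(2107721/2000000 − 17/200·(0))/(1+17/200) = 9713/10000 ≈ 0.971300
step 2 [2y] zero: DF = P = 4677/5000 ≈ 0.935400
step 3 [3y] bond c/1=31/400: DF=(4457147/4000000 − 31/400·(0.971300+0.935400))/(1+31/400) = 897/1000 ≈ 0.897000
step 4 [4y] bond c/1=19/400: DF=(2059881/2000000 − 19/400·(0.971300+0.935400+0.897000))/(1+19/400) = 8561/10000 ≈ 0.856100
step 5 [5y] bond c/1=27/400: DF=(570267/500000 − 27/400·(0.971300+0.935400+0.897000+0.856100))/(1+27/400) = 837/1000 ≈ 0.837000

1 1 9713/10000
2 2 4677/5000
3 3 897/1000
4 4 8561/10000
5 5 837/1000
DF(1y) = 9713/10000 ≈ 0.971300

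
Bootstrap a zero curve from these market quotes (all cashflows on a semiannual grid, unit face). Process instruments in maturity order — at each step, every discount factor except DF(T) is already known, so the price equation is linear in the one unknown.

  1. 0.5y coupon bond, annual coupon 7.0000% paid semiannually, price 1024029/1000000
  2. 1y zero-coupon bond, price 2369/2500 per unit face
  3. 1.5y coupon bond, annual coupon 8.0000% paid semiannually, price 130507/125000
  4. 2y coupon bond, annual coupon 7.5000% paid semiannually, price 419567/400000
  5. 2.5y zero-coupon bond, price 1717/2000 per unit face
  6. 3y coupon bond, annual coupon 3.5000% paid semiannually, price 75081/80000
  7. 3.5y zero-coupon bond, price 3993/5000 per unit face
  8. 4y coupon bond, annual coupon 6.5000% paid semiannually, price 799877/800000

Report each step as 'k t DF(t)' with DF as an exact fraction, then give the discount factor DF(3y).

step 1 [0.5y] bond c/2=7/200: DF=(1024029/1000000 − 7/200·(0))/(1+7/200) = 4947/5000 ≈ 0.989400
step 2 [1y] zero: DF = P = 2369/2500 ≈ 0.947600
step 3 [1.5y] bond c/2=1/25: DF=(130507/125000 − 1/25·(0.989400+0.947600))/(1+1/25) = 4647/5000 ≈ 0.929400
step 4 [2y] bond c/2=3/80: DF=(419567/400000 − 3/80·(0.989400+0.947600+0.929400))/(1+3/80) = 4537/5000 ≈ 0.907400
step 5 [2.5y] zero: DF = P = 1717/2000 ≈ 0.858500
step 6 [3y] bond c/2=7/400: DF=(75081/80000 − 7/400·(0.989400+0.947600+0.929400+0.907400+0.858500))/(1+7/400) = 8427/10000 ≈ 0.842700
step 7 [3.5y] zero: DF = P = 3993/5000 ≈ 0.798600
step 8 [4y] bond c/2=13/400: DF=(799877/800000 − 13/400·(0.989400+0.947600+0.929400+0.907400+0.858500+0.842700+0.798600))/(1+13/400) = 7709/10000 ≈ 0.770900

1 1/2 4947/5000
2 1 2369/2500
3 3/2 4647/5000
4 2 4537/5000
5 5/2 1717/2000
6 3 8427/10000
7 7/2 3993/5000
8 4 7709/10000
DF(3y) = 8427/10000 ≈ 0.842700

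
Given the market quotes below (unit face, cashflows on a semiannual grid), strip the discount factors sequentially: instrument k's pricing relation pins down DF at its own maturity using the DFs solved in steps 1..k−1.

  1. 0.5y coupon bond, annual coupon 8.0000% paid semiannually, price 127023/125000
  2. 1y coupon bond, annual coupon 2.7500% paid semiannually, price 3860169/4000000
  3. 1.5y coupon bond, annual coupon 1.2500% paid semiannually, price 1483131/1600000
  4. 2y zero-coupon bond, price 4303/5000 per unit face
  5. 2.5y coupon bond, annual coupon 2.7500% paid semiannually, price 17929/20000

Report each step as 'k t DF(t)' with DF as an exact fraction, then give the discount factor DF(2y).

1 1/2 9771/10000
2 1 9387/10000
3 3/2 9093/10000
4 2 4303/5000
5 5/2 8343/10000
DF(2y) = 4303/5000 ≈ 0.860600

step 1 [0.5y] bond c/2=1/25: DF=(127023/125000 − 1/25·(0))/(1+1/25) = 9771/10000 ≈ 0.977100
step 2 [1y] bond c/2=11/800: DF=(3860169/4000000 − 11/800·(0.977100))/(1+11/800) = 9387/10000 ≈ 0.938700
step 3 [1.5y] bond c/2=1/160: DF=(1483131/1600000 − 1/160·(0.977100+0.938700))/(1+1/160) = 9093/10000 ≈ 0.909300
step 4 [2y] zero: DF = P = 4303/5000 ≈ 0.860600
step 5 [2.5y] bond c/2=11/800: DF=(17929/20000 − 11/800·(0.977100+0.938700+0.909300+0.860600))/(1+11/800) = 8343/10000 ≈ 0.834300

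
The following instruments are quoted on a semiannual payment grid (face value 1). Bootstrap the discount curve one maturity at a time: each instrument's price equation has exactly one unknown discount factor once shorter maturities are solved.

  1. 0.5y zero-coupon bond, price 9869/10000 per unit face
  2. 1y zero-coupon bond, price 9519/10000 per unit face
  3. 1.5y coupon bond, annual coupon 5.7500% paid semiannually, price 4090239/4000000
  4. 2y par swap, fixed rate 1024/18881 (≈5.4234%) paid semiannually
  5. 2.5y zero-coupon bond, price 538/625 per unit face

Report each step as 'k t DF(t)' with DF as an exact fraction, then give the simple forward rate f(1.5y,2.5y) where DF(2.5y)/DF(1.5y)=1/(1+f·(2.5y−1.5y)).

step 1 [0.5y] zero: DF = P = 9869/10000 ≈ 0.986900
step 2 [1y] zero: DF = P = 9519/10000 ≈ 0.951900
step 3 [1.5y] bond c/2=23/800: DF=(4090239/4000000 − 23/800·(0.986900+0.951900))/(1+23/800) = 4699/5000 ≈ 0.939800
step 4 [2y] swap r/2=512/18881: DF=(1 − 512/18881·(0.986900+0.951900+0.939800))/(1+512/18881) = 561/625 ≈ 0.897600
step 5 [2.5y] zero: DF = P = 538/625 ≈ 0.860800

1 1/2 9869/10000
2 1 9519/10000
3 3/2 4699/5000
4 2 561/625
5 5/2 538/625
f(1.5y,2.5y) = ((4699/5000)/(538/625) − 1)/(1) = 395/4304 ≈ 9.1775%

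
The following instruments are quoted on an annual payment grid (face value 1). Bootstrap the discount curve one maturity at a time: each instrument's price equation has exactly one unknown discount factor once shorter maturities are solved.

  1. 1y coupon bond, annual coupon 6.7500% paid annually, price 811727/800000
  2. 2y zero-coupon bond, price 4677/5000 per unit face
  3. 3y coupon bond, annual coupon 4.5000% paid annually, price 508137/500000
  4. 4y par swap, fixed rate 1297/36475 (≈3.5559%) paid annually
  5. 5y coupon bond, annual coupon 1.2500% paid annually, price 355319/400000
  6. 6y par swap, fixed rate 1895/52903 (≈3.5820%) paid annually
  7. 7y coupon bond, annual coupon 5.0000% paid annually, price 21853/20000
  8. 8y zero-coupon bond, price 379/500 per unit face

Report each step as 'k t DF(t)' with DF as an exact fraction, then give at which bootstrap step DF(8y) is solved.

step 1 [1y] bond c/1=27/400: DF=(811727/800000 − 27/400·(0))/(1+27/400) = 1901/2000 ≈ 0.950500
step 2 [2y] zero: DF = P = 4677/5000 ≈ 0.935400
step 3 [3y] bond c/1=9/200: DF=(508137/500000 − 9/200·(0.950500+0.935400))/(1+9/200) = 8913/10000 ≈ 0.891300
step 4 [4y] swap r/1=1297/36475: DF=(1 − 1297/36475·(0.950500+0.935400+0.891300))/(1+1297/36475) = 8703/10000 ≈ 0.870300
step 5 [5y] bond c/1=1/80: DF=(355319/400000 − 1/80·(0.950500+0.935400+0.891300+0.870300))/(1+1/80) = 8323/10000 ≈ 0.832300
step 6 [6y] swap r/1=1895/52903: DF=(1 − 1895/52903·(0.950500+0.935400+0.891300+0.870300+0.832300))/(1+1895/52903) = 1621/2000 ≈ 0.810500
step 7 [7y] bond c/1=1/20: DF=(21853/20000 − 1/20·(0.950500+0.935400+0.891300+0.870300+0.832300+0.810500))/(1+1/20) = 7887/10000 ≈ 0.788700
step 8 [8y] zero: DF = P = 379/500 ≈ 0.758000

1 1 1901/2000
2 2 4677/5000
3 3 8913/10000
4 4 8703/10000
5 5 8323/10000
6 6 1621/2000
7 7 7887/10000
8 8 379/500
DF(8y) is solved at step 8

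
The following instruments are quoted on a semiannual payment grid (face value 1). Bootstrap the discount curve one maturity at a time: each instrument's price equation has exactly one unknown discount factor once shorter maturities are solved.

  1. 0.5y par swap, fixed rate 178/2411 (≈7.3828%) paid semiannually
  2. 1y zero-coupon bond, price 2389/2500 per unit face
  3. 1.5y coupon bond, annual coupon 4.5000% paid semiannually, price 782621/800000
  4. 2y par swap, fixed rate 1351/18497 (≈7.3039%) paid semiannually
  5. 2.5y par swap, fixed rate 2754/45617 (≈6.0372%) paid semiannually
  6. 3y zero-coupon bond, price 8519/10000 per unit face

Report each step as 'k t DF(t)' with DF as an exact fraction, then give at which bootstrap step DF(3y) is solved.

1 1/2 2411/2500
2 1 2389/2500
3 3/2 1829/2000
4 2 8649/10000
5 5/2 8623/10000
6 3 8519/10000
DF(3y) is solved at step 6

step 1 [0.5y] swap r/2=89/2411: DF=(1 − 89/2411·(0))/(1+89/2411) = 2411/2500 ≈ 0.964400
step 2 [1y] zero: DF = P = 2389/2500 ≈ 0.955600
step 3 [1.5y] bond c/2=9/400: DF=(782621/800000 − 9/400·(0.964400+0.955600))/(1+9/400) = 1829/2000 ≈ 0.914500
step 4 [2y] swap r/2=1351/36994: DF=(1 − 1351/36994·(0.964400+0.955600+0.914500))/(1+1351/36994) = 8649/10000 ≈ 0.864900
step 5 [2.5y] swap r/2=1377/45617: DF=(1 − 1377/45617·(0.964400+0.955600+0.914500+0.864900))/(1+1377/45617) = 8623/10000 ≈ 0.862300
step 6 [3y] zero: DF = P = 8519/10000 ≈ 0.851900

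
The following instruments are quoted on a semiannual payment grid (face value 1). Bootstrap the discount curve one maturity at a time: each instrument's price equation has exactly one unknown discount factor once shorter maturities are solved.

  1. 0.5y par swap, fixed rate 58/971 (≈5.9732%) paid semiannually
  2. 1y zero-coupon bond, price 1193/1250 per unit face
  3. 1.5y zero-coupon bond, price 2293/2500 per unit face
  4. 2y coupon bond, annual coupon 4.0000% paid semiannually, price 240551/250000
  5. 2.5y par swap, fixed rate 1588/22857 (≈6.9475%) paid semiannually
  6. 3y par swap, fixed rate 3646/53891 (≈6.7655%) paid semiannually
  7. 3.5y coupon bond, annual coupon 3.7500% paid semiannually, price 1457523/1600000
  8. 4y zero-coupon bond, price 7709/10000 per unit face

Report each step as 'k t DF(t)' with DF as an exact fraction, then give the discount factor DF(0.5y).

1 1/2 971/1000
2 1 1193/1250
3 3/2 2293/2500
4 2 2219/2500
5 5/2 2103/2500
6 3 8177/10000
7 7/2 159/200
8 4 7709/10000
DF(0.5y) = 971/1000 ≈ 0.971000

step 1 [0.5y] swap r/2=29/971: DF=(1 − 29/971·(0))/(1+29/971) = 971/1000 ≈ 0.971000
step 2 [1y] zero: DF = P = 1193/1250 ≈ 0.954400
step 3 [1.5y] zero: DF = P = 2293/2500 ≈ 0.917200
step 4 [2y] bond c/2=1/50: DF=(240551/250000 − 1/50·(0.971000+0.954400+0.917200))/(1+1/50) = 2219/2500 ≈ 0.887600
step 5 [2.5y] swap r/2=794/22857: DF=(1 − 794/22857·(0.971000+0.954400+0.917200+0.887600))/(1+794/22857) = 2103/2500 ≈ 0.841200
step 6 [3y] swap r/2=1823/53891: DF=(1 − 1823/53891·(0.971000+0.954400+0.917200+0.887600+0.841200))/(1+1823/53891) = 8177/10000 ≈ 0.817700
step 7 [3.5y] bond c/2=3/160: DF=(1457523/1600000 − 3/160·(0.971000+0.954400+0.917200+0.887600+0.841200+0.817700))/(1+3/160) = 159/200 ≈ 0.795000
step 8 [4y] zero: DF = P = 7709/10000 ≈ 0.770900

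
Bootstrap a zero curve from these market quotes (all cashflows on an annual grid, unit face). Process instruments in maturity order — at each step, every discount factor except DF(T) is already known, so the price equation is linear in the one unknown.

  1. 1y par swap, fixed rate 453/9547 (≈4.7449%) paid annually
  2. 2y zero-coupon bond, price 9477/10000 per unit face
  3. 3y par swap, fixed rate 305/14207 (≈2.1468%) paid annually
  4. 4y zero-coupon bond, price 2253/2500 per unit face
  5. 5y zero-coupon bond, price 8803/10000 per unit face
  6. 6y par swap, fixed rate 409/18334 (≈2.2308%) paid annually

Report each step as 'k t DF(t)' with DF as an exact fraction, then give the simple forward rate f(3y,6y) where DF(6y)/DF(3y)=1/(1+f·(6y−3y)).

step 1 [1y] swap r/1=453/9547: DF=(1 − 453/9547·(0))/(1+453/9547) = 9547/10000 ≈ 0.954700
step 2 [2y] zero: DF = P = 9477/10000 ≈ 0.947700
step 3 [3y] swap r/1=305/14207: DF=(1 − 305/14207·(0.954700+0.947700))/(1+305/14207) = 939/1000 ≈ 0.939000
step 4 [4y] zero: DF = P = 2253/2500 ≈ 0.901200
step 5 [5y] zero: DF = P = 8803/10000 ≈ 0.880300
step 6 [6y] swap r/1=409/18334: DF=(1 − 409/18334·(0.954700+0.947700+0.939000+0.901200+0.880300))/(1+409/18334) = 8773/10000 ≈ 0.877300

1 1 9547/10000
2 2 9477/10000
3 3 939/1000
4 4 2253/2500
5 5 8803/10000
6 6 8773/10000
f(3y,6y) = ((939/1000)/(8773/10000) − 1)/(3) = 617/26319 ≈ 2.3443%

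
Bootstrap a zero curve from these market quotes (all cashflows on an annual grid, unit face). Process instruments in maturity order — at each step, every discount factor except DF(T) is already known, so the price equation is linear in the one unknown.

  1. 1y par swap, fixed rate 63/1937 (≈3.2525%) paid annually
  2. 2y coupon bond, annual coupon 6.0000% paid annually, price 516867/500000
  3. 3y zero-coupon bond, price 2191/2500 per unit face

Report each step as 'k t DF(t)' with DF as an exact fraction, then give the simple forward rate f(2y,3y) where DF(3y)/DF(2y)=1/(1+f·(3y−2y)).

step 1 [1y] swap r/1=63/1937: DF=(1 − 63/1937·(0))/(1+63/1937) = 1937/2000 ≈ 0.968500
step 2 [2y] bond c/1=3/50: DF=(516867/500000 − 3/50·(0.968500))/(1+3/50) = 2301/2500 ≈ 0.920400
step 3 [3y] zero: DF = P = 2191/2500 ≈ 0.876400

1 1 1937/2000
2 2 2301/2500
3 3 2191/2500
f(2y,3y) = ((2301/2500)/(2191/2500) − 1)/(1) = 110/2191 ≈ 5.0205%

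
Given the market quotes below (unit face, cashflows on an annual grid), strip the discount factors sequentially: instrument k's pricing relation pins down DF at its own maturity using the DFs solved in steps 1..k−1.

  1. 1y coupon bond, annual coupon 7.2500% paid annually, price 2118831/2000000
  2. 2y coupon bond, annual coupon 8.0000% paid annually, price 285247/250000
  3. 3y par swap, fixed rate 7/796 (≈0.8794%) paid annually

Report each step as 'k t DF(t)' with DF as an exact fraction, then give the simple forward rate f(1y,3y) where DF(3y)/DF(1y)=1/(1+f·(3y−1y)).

1 1 4939/5000
2 2 9833/10000
3 3 9741/10000
f(1y,3y) = ((4939/5000)/(9741/10000) − 1)/(2) = 137/19482 ≈ 0.7032%

step 1 [1y] bond c/1=29/400: DF=(2118831/2000000 − 29/400·(0))/(1+29/400) = 4939/5000 ≈ 0.987800
step 2 [2y] bond c/1=2/25: DF=(285247/250000 − 2/25·(0.987800))/(1+2/25) = 9833/10000 ≈ 0.983300
step 3 [3y] swap r/1=7/796: DF=(1 − 7/796·(0.987800+0.983300))/(1+7/796) = 9741/10000 ≈ 0.974100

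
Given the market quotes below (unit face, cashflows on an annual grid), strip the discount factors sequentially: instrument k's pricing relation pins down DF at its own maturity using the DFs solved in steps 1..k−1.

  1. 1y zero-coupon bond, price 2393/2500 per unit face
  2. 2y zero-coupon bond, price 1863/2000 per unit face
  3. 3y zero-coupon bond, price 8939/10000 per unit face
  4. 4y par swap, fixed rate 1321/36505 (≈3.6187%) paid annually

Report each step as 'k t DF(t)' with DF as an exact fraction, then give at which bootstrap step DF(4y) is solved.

step 1 [1y] zero: DF = P = 2393/2500 ≈ 0.957200
step 2 [2y] zero: DF = P = 1863/2000 ≈ 0.931500
step 3 [3y] zero: DF = P = 8939/10000 ≈ 0.893900
step 4 [4y] swap r/1=1321/36505: DF=(1 − 1321/36505·(0.957200+0.931500+0.893900))/(1+1321/36505) = 8679/10000 ≈ 0.867900

1 1 2393/2500
2 2 1863/2000
3 3 8939/10000
4 4 8679/10000
DF(4y) is solved at step 4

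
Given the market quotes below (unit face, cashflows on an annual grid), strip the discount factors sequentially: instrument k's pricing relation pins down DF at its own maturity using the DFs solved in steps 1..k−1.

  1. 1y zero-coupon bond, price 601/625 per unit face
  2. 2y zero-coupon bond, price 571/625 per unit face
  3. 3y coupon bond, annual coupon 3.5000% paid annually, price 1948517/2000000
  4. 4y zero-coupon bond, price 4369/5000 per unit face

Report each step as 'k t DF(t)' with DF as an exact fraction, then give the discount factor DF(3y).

1 1 601/625
2 2 571/625
3 3 8779/10000
4 4 4369/5000
DF(3y) = 8779/10000 ≈ 0.877900

step 1 [1y] zero: DF = P = 601/625 ≈ 0.961600
step 2 [2y] zero: DF = P = 571/625 ≈ 0.913600
step 3 [3y] bond c/1=7/200: DF=(1948517/2000000 − 7/200·(0.961600+0.913600))/(1+7/200) = 8779/10000 ≈ 0.877900
step 4 [4y] zero: DF = P = 4369/5000 ≈ 0.873800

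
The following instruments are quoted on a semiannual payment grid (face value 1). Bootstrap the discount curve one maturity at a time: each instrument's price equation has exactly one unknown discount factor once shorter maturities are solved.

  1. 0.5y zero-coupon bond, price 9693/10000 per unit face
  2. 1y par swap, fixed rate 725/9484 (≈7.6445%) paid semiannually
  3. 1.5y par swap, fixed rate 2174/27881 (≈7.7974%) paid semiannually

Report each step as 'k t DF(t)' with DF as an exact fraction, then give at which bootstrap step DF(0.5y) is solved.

1 1/2 9693/10000
2 1 371/400
3 3/2 8913/10000
DF(0.5y) is solved at step 1

step 1 [0.5y] zero: DF = P = 9693/10000 ≈ 0.969300
step 2 [1y] swap r/2=725/18968: DF=(1 − 725/18968·(0.969300))/(1+725/18968) = 371/400 ≈ 0.927500
step 3 [1.5y] swap r/2=1087/27881: DF=(1 − 1087/27881·(0.969300+0.927500))/(1+1087/27881) = 8913/10000 ≈ 0.891300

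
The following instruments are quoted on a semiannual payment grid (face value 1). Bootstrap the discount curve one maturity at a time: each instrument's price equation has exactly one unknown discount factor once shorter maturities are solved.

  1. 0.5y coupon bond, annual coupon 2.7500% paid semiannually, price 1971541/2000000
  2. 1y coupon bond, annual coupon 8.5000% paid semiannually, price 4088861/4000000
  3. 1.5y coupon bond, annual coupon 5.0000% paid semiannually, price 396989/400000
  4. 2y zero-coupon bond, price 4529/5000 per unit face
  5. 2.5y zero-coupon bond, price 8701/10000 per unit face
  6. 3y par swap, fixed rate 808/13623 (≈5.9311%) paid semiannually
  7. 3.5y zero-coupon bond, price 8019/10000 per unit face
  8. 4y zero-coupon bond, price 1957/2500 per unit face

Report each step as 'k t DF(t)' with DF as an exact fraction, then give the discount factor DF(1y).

step 1 [0.5y] bond c/2=11/800: DF=(1971541/2000000 − 11/800·(0))/(1+11/800) = 2431/2500 ≈ 0.972400
step 2 [1y] bond c/2=17/400: DF=(4088861/4000000 − 17/400·(0.972400))/(1+17/400) = 9409/10000 ≈ 0.940900
step 3 [1.5y] bond c/2=1/40: DF=(396989/400000 − 1/40·(0.972400+0.940900))/(1+1/40) = 576/625 ≈ 0.921600
step 4 [2y] zero: DF = P = 4529/5000 ≈ 0.905800
step 5 [2.5y] zero: DF = P = 8701/10000 ≈ 0.870100
step 6 [3y] swap r/2=404/13623: DF=(1 − 404/13623·(0.972400+0.940900+0.921600+0.905800+0.870100))/(1+404/13623) = 524/625 ≈ 0.838400
step 7 [3.5y] zero: DF = P = 8019/10000 ≈ 0.801900
step 8 [4y] zero: DF = P = 1957/2500 ≈ 0.782800

1 1/2 2431/2500
2 1 9409/10000
3 3/2 576/625
4 2 4529/5000
5 5/2 8701/10000
6 3 524/625
7 7/2 8019/10000
8 4 1957/2500
DF(1y) = 9409/10000 ≈ 0.940900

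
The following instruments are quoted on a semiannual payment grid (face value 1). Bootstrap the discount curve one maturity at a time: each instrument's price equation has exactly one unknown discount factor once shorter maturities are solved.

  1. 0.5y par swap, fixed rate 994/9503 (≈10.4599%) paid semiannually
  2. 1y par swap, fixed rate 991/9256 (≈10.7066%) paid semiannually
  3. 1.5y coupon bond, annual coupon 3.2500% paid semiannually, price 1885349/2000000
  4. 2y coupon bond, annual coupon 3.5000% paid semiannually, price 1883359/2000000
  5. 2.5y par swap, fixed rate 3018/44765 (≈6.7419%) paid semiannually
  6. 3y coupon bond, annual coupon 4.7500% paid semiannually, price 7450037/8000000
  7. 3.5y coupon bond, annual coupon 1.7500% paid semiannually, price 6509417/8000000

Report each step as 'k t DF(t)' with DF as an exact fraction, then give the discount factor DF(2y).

1 1/2 9503/10000
2 1 9009/10000
3 3/2 449/500
4 2 4391/5000
5 5/2 8491/10000
6 3 4029/5000
7 7/2 951/1250
DF(2y) = 4391/5000 ≈ 0.878200

step 1 [0.5y] swap r/2=497/9503: DF=(1 − 497/9503·(0))/(1+497/9503) = 9503/10000 ≈ 0.950300
step 2 [1y] swap r/2=991/18512: DF=(1 − 991/18512·(0.950300))/(1+991/18512) = 9009/10000 ≈ 0.900900
step 3 [1.5y] bond c/2=13/800: DF=(1885349/2000000 − 13/800·(0.950300+0.900900))/(1+13/800) = 449/500 ≈ 0.898000
step 4 [2y] bond c/2=7/400: DF=(1883359/2000000 − 7/400·(0.950300+0.900900+0.898000))/(1+7/400) = 4391/5000 ≈ 0.878200
step 5 [2.5y] swap r/2=1509/44765: DF=(1 − 1509/44765·(0.950300+0.900900+0.898000+0.878200))/(1+1509/44765) = 8491/10000 ≈ 0.849100
step 6 [3y] bond c/2=19/800: DF=(7450037/8000000 − 19/800·(0.950300+0.900900+0.898000+0.878200+0.849100))/(1+19/800) = 4029/5000 ≈ 0.805800
step 7 [3.5y] bond c/2=7/800: DF=(6509417/8000000 − 7/800·(0.950300+0.900900+0.898000+0.878200+0.849100+0.805800))/(1+7/800) = 951/1250 ≈ 0.760800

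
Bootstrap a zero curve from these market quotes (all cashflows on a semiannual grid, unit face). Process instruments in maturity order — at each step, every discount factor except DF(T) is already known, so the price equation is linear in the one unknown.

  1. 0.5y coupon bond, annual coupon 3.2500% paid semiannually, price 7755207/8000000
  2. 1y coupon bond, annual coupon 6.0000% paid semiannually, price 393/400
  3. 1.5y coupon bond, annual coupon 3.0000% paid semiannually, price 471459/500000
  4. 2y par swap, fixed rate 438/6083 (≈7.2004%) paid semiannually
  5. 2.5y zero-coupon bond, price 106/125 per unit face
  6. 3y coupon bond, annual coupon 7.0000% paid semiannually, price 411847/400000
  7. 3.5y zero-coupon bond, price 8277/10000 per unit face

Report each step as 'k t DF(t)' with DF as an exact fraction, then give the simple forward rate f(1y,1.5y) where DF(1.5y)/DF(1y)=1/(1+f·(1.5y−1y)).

1 1/2 9539/10000
2 1 9261/10000
3 3/2 2253/2500
4 2 4343/5000
5 5/2 106/125
6 3 8427/10000
7 7/2 8277/10000
f(1y,1.5y) = ((9261/10000)/(2253/2500) − 1)/(1/2) = 83/1502 ≈ 5.5260%

step 1 [0.5y] bond c/2=13/800: DF=(7755207/8000000 − 13/800·(0))/(1+13/800) = 9539/10000 ≈ 0.953900
step 2 [1y] bond c/2=3/100: DF=(393/400 − 3/100·(0.953900))/(1+3/100) = 9261/10000 ≈ 0.926100
step 3 [1.5y] bond c/2=3/200: DF=(471459/500000 − 3/200·(0.953900+0.926100))/(1+3/200) = 2253/2500 ≈ 0.901200
step 4 [2y] swap r/2=219/6083: DF=(1 − 219/6083·(0.953900+0.926100+0.901200))/(1+219/6083) = 4343/5000 ≈ 0.868600
step 5 [2.5y] zero: DF = P = 106/125 ≈ 0.848000
step 6 [3y] bond c/2=7/200: DF=(411847/400000 − 7/200·(0.953900+0.926100+0.901200+0.868600+0.848000))/(1+7/200) = 8427/10000 ≈ 0.842700
step 7 [3.5y] zero: DF = P = 8277/10000 ≈ 0.827700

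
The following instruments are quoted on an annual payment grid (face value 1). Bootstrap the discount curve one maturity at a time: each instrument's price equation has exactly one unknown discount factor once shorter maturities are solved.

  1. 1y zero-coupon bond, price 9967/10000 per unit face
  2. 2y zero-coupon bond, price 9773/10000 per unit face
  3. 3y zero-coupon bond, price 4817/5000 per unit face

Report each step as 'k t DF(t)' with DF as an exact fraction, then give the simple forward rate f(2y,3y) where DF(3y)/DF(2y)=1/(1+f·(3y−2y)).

step 1 [1y] zero: DF = P = 9967/10000 ≈ 0.996700
step 2 [2y] zero: DF = P = 9773/10000 ≈ 0.977300
step 3 [3y] zero: DF = P = 4817/5000 ≈ 0.963400

1 1 9967/10000
2 2 9773/10000
3 3 4817/5000
f(2y,3y) = ((9773/10000)/(4817/5000) − 1)/(1) = 139/9634 ≈ 1.4428%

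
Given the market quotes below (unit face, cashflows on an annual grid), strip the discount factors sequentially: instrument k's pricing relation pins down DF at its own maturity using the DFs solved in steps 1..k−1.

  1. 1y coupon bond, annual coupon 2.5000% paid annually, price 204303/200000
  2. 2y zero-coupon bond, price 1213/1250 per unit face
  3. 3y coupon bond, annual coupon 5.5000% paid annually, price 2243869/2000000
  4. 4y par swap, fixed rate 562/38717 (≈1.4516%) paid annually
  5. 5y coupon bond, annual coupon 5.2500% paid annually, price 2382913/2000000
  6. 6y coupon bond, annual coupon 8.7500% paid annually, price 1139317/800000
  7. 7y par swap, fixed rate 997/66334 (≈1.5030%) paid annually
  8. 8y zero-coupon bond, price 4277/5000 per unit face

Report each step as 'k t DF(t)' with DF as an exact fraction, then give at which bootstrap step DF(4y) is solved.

1 1 4983/5000
2 2 1213/1250
3 3 9609/10000
4 4 4719/5000
5 5 9389/10000
6 6 369/400
7 7 9003/10000
8 8 4277/5000
DF(4y) is solved at step 4

step 1 [1y] bond c/1=1/40: DF=(204303/200000 − 1/40·(0))/(1+1/40) = 4983/5000 ≈ 0.996600
step 2 [2y] zero: DF = P = 1213/1250 ≈ 0.970400
step 3 [3y] bond c/1=11/200: DF=(2243869/2000000 − 11/200·(0.996600+0.970400))/(1+11/200) = 9609/10000 ≈ 0.960900
step 4 [4y] swap r/1=562/38717: DF=(1 − 562/38717·(0.996600+0.970400+0.960900))/(1+562/38717) = 4719/5000 ≈ 0.943800
step 5 [5y] bond c/1=21/400: DF=(2382913/2000000 − 21/400·(0.996600+0.970400+0.960900+0.943800))/(1+21/400) = 9389/10000 ≈ 0.938900
step 6 [6y] bond c/1=7/80: DF=(1139317/800000 − 7/80·(0.996600+0.970400+0.960900+0.943800+0.938900))/(1+7/80) = 369/400 ≈ 0.922500
step 7 [7y] swap r/1=997/66334: DF=(1 − 997/66334·(0.996600+0.970400+0.960900+0.943800+0.938900+0.922500))/(1+997/66334) = 9003/10000 ≈ 0.900300
step 8 [8y] zero: DF = P = 4277/5000 ≈ 0.855400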